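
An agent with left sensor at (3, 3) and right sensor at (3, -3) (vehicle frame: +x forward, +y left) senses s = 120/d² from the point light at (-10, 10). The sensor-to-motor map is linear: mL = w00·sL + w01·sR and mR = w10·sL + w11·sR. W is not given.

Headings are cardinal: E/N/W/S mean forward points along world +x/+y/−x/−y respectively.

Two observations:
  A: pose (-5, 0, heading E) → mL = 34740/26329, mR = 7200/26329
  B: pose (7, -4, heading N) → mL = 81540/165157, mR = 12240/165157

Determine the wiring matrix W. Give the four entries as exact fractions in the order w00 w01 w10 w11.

1 1/2 1/2 -1/2

obs A: pose=(-5,0,E) → sL=120/113, sR=120/233, mL=34740/26329, mR=7200/26329
obs B: pose=(7,-4,N) → sL=120/317, sR=120/521, mL=81540/165157, mR=12240/165157
sensor matrix S = [[120/113, 120/233], [120/317, 120/521]]; det S = 215827200/4348418653
solve [mL_A; mL_B] = S·[w00; w01] and [mR_A; mR_B] = S·[w10; w11]:
  w00 = 1, w01 = 1/2, w10 = 1/2, w11 = -1/2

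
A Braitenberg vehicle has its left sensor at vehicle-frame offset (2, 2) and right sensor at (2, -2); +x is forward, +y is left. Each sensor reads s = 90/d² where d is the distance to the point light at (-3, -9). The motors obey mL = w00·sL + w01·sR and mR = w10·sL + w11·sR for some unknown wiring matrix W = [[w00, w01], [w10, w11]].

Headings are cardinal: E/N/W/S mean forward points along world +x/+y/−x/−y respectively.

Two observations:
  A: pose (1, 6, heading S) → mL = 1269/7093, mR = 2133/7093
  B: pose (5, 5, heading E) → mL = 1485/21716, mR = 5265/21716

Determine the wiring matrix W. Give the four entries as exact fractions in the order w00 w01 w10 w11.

1 -1/2 -1/2 1

obs A: pose=(1,6,S) → sL=18/41, sR=90/173, mL=1269/7093, mR=2133/7093
obs B: pose=(5,5,E) → sL=45/178, sR=45/122, mL=1485/21716, mR=5265/21716
sensor matrix S = [[18/41, 90/173], [45/178, 45/122]]; det S = 1171260/38507897
solve [mL_A; mL_B] = S·[w00; w01] and [mR_A; mR_B] = S·[w10; w11]:
  w00 = 1, w01 = -1/2, w10 = -1/2, w11 = 1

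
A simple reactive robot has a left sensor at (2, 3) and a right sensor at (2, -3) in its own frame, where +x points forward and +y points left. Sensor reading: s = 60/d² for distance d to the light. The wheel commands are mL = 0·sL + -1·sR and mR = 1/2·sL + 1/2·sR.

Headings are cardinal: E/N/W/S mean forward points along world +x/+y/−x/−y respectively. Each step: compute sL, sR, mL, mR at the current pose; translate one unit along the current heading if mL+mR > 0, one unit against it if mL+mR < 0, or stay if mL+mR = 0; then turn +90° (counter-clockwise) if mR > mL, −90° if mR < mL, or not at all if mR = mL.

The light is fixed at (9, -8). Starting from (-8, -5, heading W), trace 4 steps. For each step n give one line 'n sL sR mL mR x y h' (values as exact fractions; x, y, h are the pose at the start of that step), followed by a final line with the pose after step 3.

n=0: pose=(-8,-5,W); sL=60/361, sR=60/397; mL=-60/397, mR=22740/143317; mL+mR=1080/143317 → advance +1; mR−mL=44400/143317 → turn +1·90°
n=1: pose=(-9,-5,S); sL=30/113, sR=30/221; mL=-30/221, mR=5010/24973; mL+mR=1620/24973 → advance +1; mR−mL=8400/24973 → turn +1·90°
n=2: pose=(-9,-6,E); sL=60/281, sR=60/257; mL=-60/257, mR=16140/72217; mL+mR=-720/72217 → advance -1; mR−mL=33000/72217 → turn +1·90°
n=3: pose=(-10,-6,N); sL=3/25, sR=15/68; mL=-15/68, mR=579/3400; mL+mR=-171/3400 → advance -1; mR−mL=1329/3400 → turn +1·90°

0 60/361 60/397 -60/397 22740/143317 -8 -5 W
1 30/113 30/221 -30/221 5010/24973 -9 -5 S
2 60/281 60/257 -60/257 16140/72217 -9 -6 E
3 3/25 15/68 -15/68 579/3400 -10 -6 N
final -10 -7 W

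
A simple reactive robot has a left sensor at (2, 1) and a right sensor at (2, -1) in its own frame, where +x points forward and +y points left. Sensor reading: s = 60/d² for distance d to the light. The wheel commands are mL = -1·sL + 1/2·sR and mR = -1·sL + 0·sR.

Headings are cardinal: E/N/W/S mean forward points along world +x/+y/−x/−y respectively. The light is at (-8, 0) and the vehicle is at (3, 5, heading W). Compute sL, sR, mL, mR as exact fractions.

60/97 20/39 -1370/3783 -60/97

left sensor world pos  = (1, 4); dL² = 97
right sensor world pos = (1, 6); dR² = 117
sL = 60/97 = 60/97
sR = 60/117 = 20/39
mL = -1·sL + 1/2·sR = -1370/3783
mR = -1·sL + 0·sR = -60/97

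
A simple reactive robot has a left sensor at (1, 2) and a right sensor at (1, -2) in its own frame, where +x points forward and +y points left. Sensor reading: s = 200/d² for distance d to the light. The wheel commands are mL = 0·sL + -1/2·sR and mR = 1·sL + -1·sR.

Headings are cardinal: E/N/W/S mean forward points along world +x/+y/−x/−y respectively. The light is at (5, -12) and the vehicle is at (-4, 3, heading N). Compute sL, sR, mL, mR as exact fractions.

200/377 40/61 -20/61 -2880/22997

left sensor world pos  = (-6, 4); dL² = 377
right sensor world pos = (-2, 4); dR² = 305
sL = 200/377 = 200/377
sR = 200/305 = 40/61
mL = 0·sL + -1/2·sR = -20/61
mR = 1·sL + -1·sR = -2880/22997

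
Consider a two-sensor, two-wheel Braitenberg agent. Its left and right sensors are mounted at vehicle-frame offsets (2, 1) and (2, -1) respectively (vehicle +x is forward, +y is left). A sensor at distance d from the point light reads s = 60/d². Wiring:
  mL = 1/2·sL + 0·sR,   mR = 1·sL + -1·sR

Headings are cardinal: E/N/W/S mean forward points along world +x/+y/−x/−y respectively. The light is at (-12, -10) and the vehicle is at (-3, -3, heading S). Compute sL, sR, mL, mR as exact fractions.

12/25 60/89 6/25 -432/2225

left sensor world pos  = (-2, -5); dL² = 125
right sensor world pos = (-4, -5); dR² = 89
sL = 60/125 = 12/25
sR = 60/89 = 60/89
mL = 1/2·sL + 0·sR = 6/25
mR = 1·sL + -1·sR = -432/2225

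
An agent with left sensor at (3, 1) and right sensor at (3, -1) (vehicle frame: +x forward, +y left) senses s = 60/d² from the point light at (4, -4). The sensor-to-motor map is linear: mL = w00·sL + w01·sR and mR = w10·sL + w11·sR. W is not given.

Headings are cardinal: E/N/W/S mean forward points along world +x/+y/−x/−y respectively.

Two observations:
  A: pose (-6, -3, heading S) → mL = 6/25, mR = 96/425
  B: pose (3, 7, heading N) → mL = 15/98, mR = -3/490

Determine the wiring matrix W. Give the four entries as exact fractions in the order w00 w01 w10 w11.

obs A: pose=(-6,-3,S) → sL=12/17, sR=12/25, mL=6/25, mR=96/425
obs B: pose=(3,7,N) → sL=3/10, sR=15/49, mL=15/98, mR=-3/490
sensor matrix S = [[12/17, 12/25], [3/10, 15/49]]; det S = 7506/104125
solve [mL_A; mL_B] = S·[w00; w01] and [mR_A; mR_B] = S·[w10; w11]:
  w00 = 0, w01 = 1/2, w10 = 1, w11 = -1

0 1/2 1 -1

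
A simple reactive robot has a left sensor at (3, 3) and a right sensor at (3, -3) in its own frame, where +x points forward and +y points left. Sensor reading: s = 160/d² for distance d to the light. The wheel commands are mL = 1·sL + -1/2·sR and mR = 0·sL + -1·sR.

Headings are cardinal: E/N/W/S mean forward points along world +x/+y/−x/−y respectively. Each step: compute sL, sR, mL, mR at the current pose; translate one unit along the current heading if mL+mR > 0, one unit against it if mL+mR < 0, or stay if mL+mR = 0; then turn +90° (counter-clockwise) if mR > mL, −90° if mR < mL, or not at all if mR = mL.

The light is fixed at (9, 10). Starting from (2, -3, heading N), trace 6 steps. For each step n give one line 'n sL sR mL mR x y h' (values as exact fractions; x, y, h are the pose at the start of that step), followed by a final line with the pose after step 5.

n=0: pose=(2,-3,N); sL=4/5, sR=40/29; mL=16/145, mR=-40/29; mL+mR=-184/145 → advance -1; mR−mL=-216/145 → turn -1·90°
n=1: pose=(2,-4,E); sL=160/137, sR=32/61; mL=7568/8357, mR=-32/61; mL+mR=3184/8357 → advance +1; mR−mL=-11952/8357 → turn -1·90°
n=2: pose=(3,-4,S); sL=80/149, sR=16/37; mL=1768/5513, mR=-16/37; mL+mR=-616/5513 → advance -1; mR−mL=-4152/5513 → turn -1·90°
n=3: pose=(3,-3,W); sL=160/337, sR=160/181; mL=2000/60997, mR=-160/181; mL+mR=-51920/60997 → advance -1; mR−mL=-55920/60997 → turn -1·90°
n=4: pose=(4,-3,N); sL=40/41, sR=20/13; mL=110/533, mR=-20/13; mL+mR=-710/533 → advance -1; mR−mL=-930/533 → turn -1·90°
n=5: pose=(4,-4,E); sL=32/25, sR=160/293; mL=7376/7325, mR=-160/293; mL+mR=3376/7325 → advance +1; mR−mL=-11376/7325 → turn -1·90°

0 4/5 40/29 16/145 -40/29 2 -3 N
1 160/137 32/61 7568/8357 -32/61 2 -4 E
2 80/149 16/37 1768/5513 -16/37 3 -4 S
3 160/337 160/181 2000/60997 -160/181 3 -3 W
4 40/41 20/13 110/533 -20/13 4 -3 N
5 32/25 160/293 7376/7325 -160/293 4 -4 E
final 5 -4 S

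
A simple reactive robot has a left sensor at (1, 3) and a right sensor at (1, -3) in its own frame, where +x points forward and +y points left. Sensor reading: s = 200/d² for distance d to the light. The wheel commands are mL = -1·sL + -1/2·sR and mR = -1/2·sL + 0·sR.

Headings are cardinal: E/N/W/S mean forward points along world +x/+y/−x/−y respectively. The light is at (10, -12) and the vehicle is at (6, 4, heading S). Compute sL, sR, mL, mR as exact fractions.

100/113 100/137 -19350/15481 -50/113

left sensor world pos  = (9, 3); dL² = 226
right sensor world pos = (3, 3); dR² = 274
sL = 200/226 = 100/113
sR = 200/274 = 100/137
mL = -1·sL + -1/2·sR = -19350/15481
mR = -1/2·sL + 0·sR = -50/113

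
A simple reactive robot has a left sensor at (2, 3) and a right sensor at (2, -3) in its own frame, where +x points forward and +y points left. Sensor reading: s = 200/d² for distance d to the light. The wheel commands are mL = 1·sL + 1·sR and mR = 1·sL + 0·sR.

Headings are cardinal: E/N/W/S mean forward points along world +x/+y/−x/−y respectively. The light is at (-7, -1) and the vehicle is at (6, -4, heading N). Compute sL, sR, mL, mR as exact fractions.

left sensor world pos  = (3, -2); dL² = 101
right sensor world pos = (9, -2); dR² = 257
sL = 200/101 = 200/101
sR = 200/257 = 200/257
mL = 1·sL + 1·sR = 71600/25957
mR = 1·sL + 0·sR = 200/101

200/101 200/257 71600/25957 200/101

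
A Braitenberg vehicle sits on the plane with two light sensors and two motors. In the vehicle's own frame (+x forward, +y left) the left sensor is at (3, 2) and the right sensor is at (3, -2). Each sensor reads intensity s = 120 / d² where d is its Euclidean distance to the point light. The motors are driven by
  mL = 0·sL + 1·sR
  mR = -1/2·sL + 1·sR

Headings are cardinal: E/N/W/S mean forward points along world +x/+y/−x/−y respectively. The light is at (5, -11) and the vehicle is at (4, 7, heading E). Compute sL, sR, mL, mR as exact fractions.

left sensor world pos  = (7, 9); dL² = 404
right sensor world pos = (7, 5); dR² = 260
sL = 120/404 = 30/101
sR = 120/260 = 6/13
mL = 0·sL + 1·sR = 6/13
mR = -1/2·sL + 1·sR = 411/1313

30/101 6/13 6/13 411/1313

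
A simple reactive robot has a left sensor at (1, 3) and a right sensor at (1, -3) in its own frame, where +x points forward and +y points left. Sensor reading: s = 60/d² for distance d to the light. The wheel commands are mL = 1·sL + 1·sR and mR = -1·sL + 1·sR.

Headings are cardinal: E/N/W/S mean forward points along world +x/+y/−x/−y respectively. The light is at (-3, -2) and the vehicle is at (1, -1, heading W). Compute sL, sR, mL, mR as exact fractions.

left sensor world pos  = (0, -4); dL² = 13
right sensor world pos = (0, 2); dR² = 25
sL = 60/13 = 60/13
sR = 60/25 = 12/5
mL = 1·sL + 1·sR = 456/65
mR = -1·sL + 1·sR = -144/65

60/13 12/5 456/65 -144/65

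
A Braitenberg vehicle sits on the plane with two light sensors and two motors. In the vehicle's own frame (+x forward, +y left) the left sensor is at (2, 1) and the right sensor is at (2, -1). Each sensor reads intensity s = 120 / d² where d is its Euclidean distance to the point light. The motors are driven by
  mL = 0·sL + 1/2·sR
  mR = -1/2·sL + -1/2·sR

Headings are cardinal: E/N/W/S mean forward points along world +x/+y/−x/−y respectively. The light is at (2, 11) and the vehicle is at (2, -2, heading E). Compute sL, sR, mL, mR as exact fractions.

left sensor world pos  = (4, -1); dL² = 148
right sensor world pos = (4, -3); dR² = 200
sL = 120/148 = 30/37
sR = 120/200 = 3/5
mL = 0·sL + 1/2·sR = 3/10
mR = -1/2·sL + -1/2·sR = -261/370

30/37 3/5 3/10 -261/370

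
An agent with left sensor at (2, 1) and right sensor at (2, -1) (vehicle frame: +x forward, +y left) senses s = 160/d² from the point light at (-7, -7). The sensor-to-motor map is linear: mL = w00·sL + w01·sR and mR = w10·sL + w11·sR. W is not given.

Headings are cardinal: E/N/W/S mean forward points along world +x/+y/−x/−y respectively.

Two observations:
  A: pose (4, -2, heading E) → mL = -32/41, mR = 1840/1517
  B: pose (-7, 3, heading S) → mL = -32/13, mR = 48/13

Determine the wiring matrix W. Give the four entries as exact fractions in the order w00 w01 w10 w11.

obs A: pose=(4,-2,E) → sL=32/41, sR=32/37, mL=-32/41, mR=1840/1517
obs B: pose=(-7,3,S) → sL=32/13, sR=32/13, mL=-32/13, mR=48/13
sensor matrix S = [[32/41, 32/37], [32/13, 32/13]]; det S = -4096/19721
solve [mL_A; mL_B] = S·[w00; w01] and [mR_A; mR_B] = S·[w10; w11]:
  w00 = -1, w01 = 0, w10 = 1, w11 = 1/2

-1 0 1 1/2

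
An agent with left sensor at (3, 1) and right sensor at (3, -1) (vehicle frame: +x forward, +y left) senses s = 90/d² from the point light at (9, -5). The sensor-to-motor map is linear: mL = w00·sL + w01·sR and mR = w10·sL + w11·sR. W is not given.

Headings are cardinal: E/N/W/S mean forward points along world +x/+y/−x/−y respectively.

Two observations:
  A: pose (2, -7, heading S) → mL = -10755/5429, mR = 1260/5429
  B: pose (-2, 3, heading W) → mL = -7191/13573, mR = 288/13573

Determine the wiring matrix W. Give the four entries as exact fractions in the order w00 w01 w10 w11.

obs A: pose=(2,-7,S) → sL=90/61, sR=90/89, mL=-10755/5429, mR=1260/5429
obs B: pose=(-2,3,W) → sL=18/49, sR=90/277, mL=-7191/13573, mR=288/13573
sensor matrix S = [[90/61, 90/89], [18/49, 90/277]]; det S = 7950960/73687817
solve [mL_A; mL_B] = S·[w00; w01] and [mR_A; mR_B] = S·[w10; w11]:
  w00 = -1, w01 = -1/2, w10 = 1/2, w11 = -1/2

-1 -1/2 1/2 -1/2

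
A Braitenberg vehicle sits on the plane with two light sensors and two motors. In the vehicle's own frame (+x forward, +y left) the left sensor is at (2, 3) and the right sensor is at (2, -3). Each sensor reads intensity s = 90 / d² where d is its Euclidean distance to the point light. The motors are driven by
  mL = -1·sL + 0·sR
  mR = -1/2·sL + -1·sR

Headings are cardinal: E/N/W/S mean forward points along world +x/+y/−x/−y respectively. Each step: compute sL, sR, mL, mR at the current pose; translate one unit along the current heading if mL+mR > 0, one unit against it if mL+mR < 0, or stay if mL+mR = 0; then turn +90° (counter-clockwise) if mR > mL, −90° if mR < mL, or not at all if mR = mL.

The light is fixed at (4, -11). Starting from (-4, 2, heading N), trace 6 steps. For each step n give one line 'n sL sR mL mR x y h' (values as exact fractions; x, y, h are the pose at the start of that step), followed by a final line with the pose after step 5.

n=0: pose=(-4,2,N); sL=45/173, sR=9/25; mL=-45/173, mR=-4239/8650; mL+mR=-6489/8650 → advance -1; mR−mL=-1989/8650 → turn -1·90°
n=1: pose=(-4,1,E); sL=10/29, sR=10/13; mL=-10/29, mR=-355/377; mL+mR=-485/377 → advance -1; mR−mL=-225/377 → turn -1·90°
n=2: pose=(-5,1,S); sL=45/68, sR=45/122; mL=-45/68, mR=-5805/8296; mL+mR=-11295/8296 → advance -1; mR−mL=-315/8296 → turn -1·90°
n=3: pose=(-5,2,W); sL=90/221, sR=90/377; mL=-90/221, mR=-2835/6409; mL+mR=-5445/6409 → advance -1; mR−mL=-225/6409 → turn -1·90°
n=4: pose=(-4,2,N); sL=45/173, sR=9/25; mL=-45/173, mR=-4239/8650; mL+mR=-6489/8650 → advance -1; mR−mL=-1989/8650 → turn -1·90°
n=5: pose=(-4,1,E); sL=10/29, sR=10/13; mL=-10/29, mR=-355/377; mL+mR=-485/377 → advance -1; mR−mL=-225/377 → turn -1·90°

0 45/173 9/25 -45/173 -4239/8650 -4 2 N
1 10/29 10/13 -10/29 -355/377 -4 1 E
2 45/68 45/122 -45/68 -5805/8296 -5 1 S
3 90/221 90/377 -90/221 -2835/6409 -5 2 W
4 45/173 9/25 -45/173 -4239/8650 -4 2 N
5 10/29 10/13 -10/29 -355/377 -4 1 E
final -5 1 S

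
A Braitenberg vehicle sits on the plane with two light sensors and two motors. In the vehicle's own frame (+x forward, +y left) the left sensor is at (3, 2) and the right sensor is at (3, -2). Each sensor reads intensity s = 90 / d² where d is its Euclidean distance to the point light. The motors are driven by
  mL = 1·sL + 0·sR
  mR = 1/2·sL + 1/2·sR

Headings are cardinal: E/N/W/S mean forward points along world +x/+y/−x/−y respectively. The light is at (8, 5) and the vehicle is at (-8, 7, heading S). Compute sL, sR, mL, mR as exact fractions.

90/197 18/65 90/197 4698/12805

left sensor world pos  = (-6, 4); dL² = 197
right sensor world pos = (-10, 4); dR² = 325
sL = 90/197 = 90/197
sR = 90/325 = 18/65
mL = 1·sL + 0·sR = 90/197
mR = 1/2·sL + 1/2·sR = 4698/12805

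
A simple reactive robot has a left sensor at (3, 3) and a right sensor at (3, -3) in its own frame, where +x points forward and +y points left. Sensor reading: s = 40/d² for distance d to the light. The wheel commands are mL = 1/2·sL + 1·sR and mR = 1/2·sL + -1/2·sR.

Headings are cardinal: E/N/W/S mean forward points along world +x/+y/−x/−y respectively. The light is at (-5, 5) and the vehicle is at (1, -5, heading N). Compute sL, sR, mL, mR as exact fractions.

20/29 4/13 246/377 72/377

left sensor world pos  = (-2, -2); dL² = 58
right sensor world pos = (4, -2); dR² = 130
sL = 40/58 = 20/29
sR = 40/130 = 4/13
mL = 1/2·sL + 1·sR = 246/377
mR = 1/2·sL + -1/2·sR = 72/377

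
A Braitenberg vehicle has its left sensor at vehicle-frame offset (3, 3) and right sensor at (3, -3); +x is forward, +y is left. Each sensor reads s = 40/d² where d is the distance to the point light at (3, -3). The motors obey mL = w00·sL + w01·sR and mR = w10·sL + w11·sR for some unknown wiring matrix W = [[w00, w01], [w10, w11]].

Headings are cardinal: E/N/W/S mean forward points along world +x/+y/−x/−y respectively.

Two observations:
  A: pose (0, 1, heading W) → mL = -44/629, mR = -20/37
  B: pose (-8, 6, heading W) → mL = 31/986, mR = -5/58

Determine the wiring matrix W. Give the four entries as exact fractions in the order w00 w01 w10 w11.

-1/2 1 -1/2 0

obs A: pose=(0,1,W) → sL=40/37, sR=8/17, mL=-44/629, mR=-20/37
obs B: pose=(-8,6,W) → sL=5/29, sR=2/17, mL=31/986, mR=-5/58
sensor matrix S = [[40/37, 8/17], [5/29, 2/17]]; det S = 840/18241
solve [mL_A; mL_B] = S·[w00; w01] and [mR_A; mR_B] = S·[w10; w11]:
  w00 = -1/2, w01 = 1, w10 = -1/2, w11 = 0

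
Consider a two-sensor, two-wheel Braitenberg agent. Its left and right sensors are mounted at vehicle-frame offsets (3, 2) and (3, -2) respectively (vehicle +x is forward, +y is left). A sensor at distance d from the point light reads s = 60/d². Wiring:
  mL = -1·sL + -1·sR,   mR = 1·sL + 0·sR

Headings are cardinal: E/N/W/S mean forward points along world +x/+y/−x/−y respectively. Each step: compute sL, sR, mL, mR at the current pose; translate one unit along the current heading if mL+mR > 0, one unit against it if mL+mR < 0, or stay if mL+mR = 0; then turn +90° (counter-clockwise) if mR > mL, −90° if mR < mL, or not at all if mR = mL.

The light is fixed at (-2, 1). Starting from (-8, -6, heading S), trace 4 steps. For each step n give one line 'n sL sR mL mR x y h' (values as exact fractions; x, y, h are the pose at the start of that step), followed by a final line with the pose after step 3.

0 15/29 15/41 -1050/1189 15/29 -8 -6 S
1 12/5 60/73 -1176/365 12/5 -8 -5 E
2 2/3 30/17 -124/51 2/3 -9 -5 N
3 60/181 12/25 -3672/4525 60/181 -9 -6 W
final -8 -6 S

n=0: pose=(-8,-6,S); sL=15/29, sR=15/41; mL=-1050/1189, mR=15/29; mL+mR=-15/41 → advance -1; mR−mL=1665/1189 → turn +1·90°
n=1: pose=(-8,-5,E); sL=12/5, sR=60/73; mL=-1176/365, mR=12/5; mL+mR=-60/73 → advance -1; mR−mL=2052/365 → turn +1·90°
n=2: pose=(-9,-5,N); sL=2/3, sR=30/17; mL=-124/51, mR=2/3; mL+mR=-30/17 → advance -1; mR−mL=158/51 → turn +1·90°
n=3: pose=(-9,-6,W); sL=60/181, sR=12/25; mL=-3672/4525, mR=60/181; mL+mR=-12/25 → advance -1; mR−mL=5172/4525 → turn +1·90°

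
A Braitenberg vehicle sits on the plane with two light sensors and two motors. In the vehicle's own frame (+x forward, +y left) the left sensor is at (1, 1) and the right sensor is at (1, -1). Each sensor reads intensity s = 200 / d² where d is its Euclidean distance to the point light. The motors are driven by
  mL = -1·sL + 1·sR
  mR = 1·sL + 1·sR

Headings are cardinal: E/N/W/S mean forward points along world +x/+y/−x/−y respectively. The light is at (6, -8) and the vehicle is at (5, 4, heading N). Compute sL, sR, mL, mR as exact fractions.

200/173 200/169 800/29237 68400/29237

left sensor world pos  = (4, 5); dL² = 173
right sensor world pos = (6, 5); dR² = 169
sL = 200/173 = 200/173
sR = 200/169 = 200/169
mL = -1·sL + 1·sR = 800/29237
mR = 1·sL + 1·sR = 68400/29237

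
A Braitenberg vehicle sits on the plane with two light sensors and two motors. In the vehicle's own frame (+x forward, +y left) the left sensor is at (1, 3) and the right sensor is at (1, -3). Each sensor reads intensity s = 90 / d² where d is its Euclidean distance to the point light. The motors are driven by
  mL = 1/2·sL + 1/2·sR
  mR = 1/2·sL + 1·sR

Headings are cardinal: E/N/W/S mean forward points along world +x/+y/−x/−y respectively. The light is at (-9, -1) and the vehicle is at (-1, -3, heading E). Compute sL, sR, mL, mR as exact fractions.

45/41 45/53 2115/2173 6075/4346

left sensor world pos  = (0, 0); dL² = 82
right sensor world pos = (0, -6); dR² = 106
sL = 90/82 = 45/41
sR = 90/106 = 45/53
mL = 1/2·sL + 1/2·sR = 2115/2173
mR = 1/2·sL + 1·sR = 6075/4346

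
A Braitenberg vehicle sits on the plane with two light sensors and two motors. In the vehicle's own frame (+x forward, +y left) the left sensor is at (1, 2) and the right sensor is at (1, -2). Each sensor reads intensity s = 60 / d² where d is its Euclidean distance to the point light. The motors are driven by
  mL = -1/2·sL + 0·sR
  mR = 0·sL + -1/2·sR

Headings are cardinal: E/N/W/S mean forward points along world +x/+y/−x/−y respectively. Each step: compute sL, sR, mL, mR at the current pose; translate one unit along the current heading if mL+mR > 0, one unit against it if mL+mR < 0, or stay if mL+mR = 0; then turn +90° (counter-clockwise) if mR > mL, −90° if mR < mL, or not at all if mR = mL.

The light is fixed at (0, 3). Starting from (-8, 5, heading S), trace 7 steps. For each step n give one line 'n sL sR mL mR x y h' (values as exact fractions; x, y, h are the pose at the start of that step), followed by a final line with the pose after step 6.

0 60/37 60/101 -30/37 -30/101 -8 5 S
1 30/37 6/5 -15/37 -3/5 -8 6 E
2 60/53 12/25 -30/53 -6/25 -9 6 S
3 3/5 15/17 -3/10 -15/34 -9 7 E
4 60/73 20/51 -30/73 -10/51 -10 7 S
5 6/13 2/3 -3/13 -1/3 -10 8 E
6 60/97 12/37 -30/97 -6/37 -11 8 S
final -11 9 E

n=0: pose=(-8,5,S); sL=60/37, sR=60/101; mL=-30/37, mR=-30/101; mL+mR=-4140/3737 → advance -1; mR−mL=1920/3737 → turn +1·90°
n=1: pose=(-8,6,E); sL=30/37, sR=6/5; mL=-15/37, mR=-3/5; mL+mR=-186/185 → advance -1; mR−mL=-36/185 → turn -1·90°
n=2: pose=(-9,6,S); sL=60/53, sR=12/25; mL=-30/53, mR=-6/25; mL+mR=-1068/1325 → advance -1; mR−mL=432/1325 → turn +1·90°
n=3: pose=(-9,7,E); sL=3/5, sR=15/17; mL=-3/10, mR=-15/34; mL+mR=-63/85 → advance -1; mR−mL=-12/85 → turn -1·90°
n=4: pose=(-10,7,S); sL=60/73, sR=20/51; mL=-30/73, mR=-10/51; mL+mR=-2260/3723 → advance -1; mR−mL=800/3723 → turn +1·90°
n=5: pose=(-10,8,E); sL=6/13, sR=2/3; mL=-3/13, mR=-1/3; mL+mR=-22/39 → advance -1; mR−mL=-4/39 → turn -1·90°
n=6: pose=(-11,8,S); sL=60/97, sR=12/37; mL=-30/97, mR=-6/37; mL+mR=-1692/3589 → advance -1; mR−mL=528/3589 → turn +1·90°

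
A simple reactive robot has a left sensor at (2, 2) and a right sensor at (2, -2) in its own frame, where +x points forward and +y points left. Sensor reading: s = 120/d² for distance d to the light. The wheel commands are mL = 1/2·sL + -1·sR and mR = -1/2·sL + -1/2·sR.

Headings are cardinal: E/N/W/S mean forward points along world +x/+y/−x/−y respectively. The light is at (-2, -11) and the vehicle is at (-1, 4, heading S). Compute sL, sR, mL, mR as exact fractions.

60/89 12/17 -558/1513 -1044/1513

left sensor world pos  = (1, 2); dL² = 178
right sensor world pos = (-3, 2); dR² = 170
sL = 120/178 = 60/89
sR = 120/170 = 12/17
mL = 1/2·sL + -1·sR = -558/1513
mR = -1/2·sL + -1/2·sR = -1044/1513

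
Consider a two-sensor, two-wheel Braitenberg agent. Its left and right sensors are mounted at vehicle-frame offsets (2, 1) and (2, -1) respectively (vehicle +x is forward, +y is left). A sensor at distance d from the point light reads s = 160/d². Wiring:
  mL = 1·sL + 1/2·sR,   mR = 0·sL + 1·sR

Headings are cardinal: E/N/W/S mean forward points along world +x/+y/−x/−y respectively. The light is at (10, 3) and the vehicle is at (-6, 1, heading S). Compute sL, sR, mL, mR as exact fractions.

160/241 32/61 13616/14701 32/61

left sensor world pos  = (-5, -1); dL² = 241
right sensor world pos = (-7, -1); dR² = 305
sL = 160/241 = 160/241
sR = 160/305 = 32/61
mL = 1·sL + 1/2·sR = 13616/14701
mR = 0·sL + 1·sR = 32/61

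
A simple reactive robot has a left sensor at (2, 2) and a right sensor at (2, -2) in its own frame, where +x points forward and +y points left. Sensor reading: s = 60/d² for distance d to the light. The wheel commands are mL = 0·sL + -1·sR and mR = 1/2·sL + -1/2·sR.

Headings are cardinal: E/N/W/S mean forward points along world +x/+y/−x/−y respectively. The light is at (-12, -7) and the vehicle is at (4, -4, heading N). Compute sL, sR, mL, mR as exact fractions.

60/221 60/349 -60/349 3840/77129

left sensor world pos  = (2, -2); dL² = 221
right sensor world pos = (6, -2); dR² = 349
sL = 60/221 = 60/221
sR = 60/349 = 60/349
mL = 0·sL + -1·sR = -60/349
mR = 1/2·sL + -1/2·sR = 3840/77129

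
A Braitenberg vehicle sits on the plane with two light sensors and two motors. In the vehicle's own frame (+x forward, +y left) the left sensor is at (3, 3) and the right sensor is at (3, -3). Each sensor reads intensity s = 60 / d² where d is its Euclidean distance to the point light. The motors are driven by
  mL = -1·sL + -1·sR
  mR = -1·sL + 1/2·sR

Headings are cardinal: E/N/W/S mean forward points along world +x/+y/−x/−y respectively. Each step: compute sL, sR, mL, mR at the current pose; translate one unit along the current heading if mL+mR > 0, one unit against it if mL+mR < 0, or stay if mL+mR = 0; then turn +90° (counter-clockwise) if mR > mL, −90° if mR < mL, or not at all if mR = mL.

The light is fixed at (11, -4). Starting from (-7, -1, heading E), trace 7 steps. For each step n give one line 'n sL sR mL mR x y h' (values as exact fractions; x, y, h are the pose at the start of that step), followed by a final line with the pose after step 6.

n=0: pose=(-7,-1,E); sL=20/87, sR=4/15; mL=-72/145, mR=-14/145; mL+mR=-86/145 → advance -1; mR−mL=2/5 → turn +1·90°
n=1: pose=(-8,-1,N); sL=3/26, sR=15/73; mL=-609/1898, mR=-12/949; mL+mR=-633/1898 → advance -1; mR−mL=45/146 → turn +1·90°
n=2: pose=(-8,-2,W); sL=12/97, sR=60/509; mL=-11928/49373, mR=-3198/49373; mL+mR=-15126/49373 → advance -1; mR−mL=90/509 → turn +1·90°
n=3: pose=(-7,-2,S); sL=30/113, sR=30/221; mL=-10020/24973, mR=-4935/24973; mL+mR=-14955/24973 → advance -1; mR−mL=45/221 → turn +1·90°
n=4: pose=(-7,-1,E); sL=20/87, sR=4/15; mL=-72/145, mR=-14/145; mL+mR=-86/145 → advance -1; mR−mL=2/5 → turn +1·90°
n=5: pose=(-8,-1,N); sL=3/26, sR=15/73; mL=-609/1898, mR=-12/949; mL+mR=-633/1898 → advance -1; mR−mL=45/146 → turn +1·90°
n=6: pose=(-8,-2,W); sL=12/97, sR=60/509; mL=-11928/49373, mR=-3198/49373; mL+mR=-15126/49373 → advance -1; mR−mL=90/509 → turn +1·90°

0 20/87 4/15 -72/145 -14/145 -7 -1 E
1 3/26 15/73 -609/1898 -12/949 -8 -1 N
2 12/97 60/509 -11928/49373 -3198/49373 -8 -2 W
3 30/113 30/221 -10020/24973 -4935/24973 -7 -2 S
4 20/87 4/15 -72/145 -14/145 -7 -1 E
5 3/26 15/73 -609/1898 -12/949 -8 -1 N
6 12/97 60/509 -11928/49373 -3198/49373 -8 -2 W
final -7 -2 S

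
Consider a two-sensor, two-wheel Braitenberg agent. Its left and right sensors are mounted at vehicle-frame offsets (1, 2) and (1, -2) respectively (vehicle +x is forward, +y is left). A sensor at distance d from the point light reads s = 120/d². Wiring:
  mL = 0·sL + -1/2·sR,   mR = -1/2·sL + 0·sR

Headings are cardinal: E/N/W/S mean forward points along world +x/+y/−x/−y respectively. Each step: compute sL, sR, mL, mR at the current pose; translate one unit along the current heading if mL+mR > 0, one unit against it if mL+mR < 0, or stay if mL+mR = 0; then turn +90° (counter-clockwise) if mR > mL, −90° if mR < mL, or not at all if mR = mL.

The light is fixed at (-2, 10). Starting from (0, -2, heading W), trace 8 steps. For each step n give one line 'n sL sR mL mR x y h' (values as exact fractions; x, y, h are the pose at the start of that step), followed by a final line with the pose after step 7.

n=0: pose=(0,-2,W); sL=120/197, sR=120/101; mL=-60/101, mR=-60/197; mL+mR=-17880/19897 → advance -1; mR−mL=5760/19897 → turn +1·90°
n=1: pose=(1,-2,S); sL=60/97, sR=12/17; mL=-6/17, mR=-30/97; mL+mR=-1092/1649 → advance -1; mR−mL=72/1649 → turn +1·90°
n=2: pose=(1,-1,E); sL=120/97, sR=24/37; mL=-12/37, mR=-60/97; mL+mR=-3384/3589 → advance -1; mR−mL=-1056/3589 → turn -1·90°
n=3: pose=(0,-1,S); sL=3/4, sR=5/6; mL=-5/12, mR=-3/8; mL+mR=-19/24 → advance -1; mR−mL=1/24 → turn +1·90°
n=4: pose=(0,0,E); sL=120/73, sR=40/51; mL=-20/51, mR=-60/73; mL+mR=-4520/3723 → advance -1; mR−mL=-1600/3723 → turn -1·90°
n=5: pose=(-1,0,S); sL=12/13, sR=60/61; mL=-30/61, mR=-6/13; mL+mR=-756/793 → advance -1; mR−mL=24/793 → turn +1·90°
n=6: pose=(-1,1,E); sL=120/53, sR=24/25; mL=-12/25, mR=-60/53; mL+mR=-2136/1325 → advance -1; mR−mL=-864/1325 → turn -1·90°
n=7: pose=(-2,1,S); sL=15/13, sR=15/13; mL=-15/26, mR=-15/26; mL+mR=-15/13 → advance -1; mR−mL=0 → turn +0·90°

0 120/197 120/101 -60/101 -60/197 0 -2 W
1 60/97 12/17 -6/17 -30/97 1 -2 S
2 120/97 24/37 -12/37 -60/97 1 -1 E
3 3/4 5/6 -5/12 -3/8 0 -1 S
4 120/73 40/51 -20/51 -60/73 0 0 E
5 12/13 60/61 -30/61 -6/13 -1 0 S
6 120/53 24/25 -12/25 -60/53 -1 1 E
7 15/13 15/13 -15/26 -15/26 -2 1 S
final -2 2 S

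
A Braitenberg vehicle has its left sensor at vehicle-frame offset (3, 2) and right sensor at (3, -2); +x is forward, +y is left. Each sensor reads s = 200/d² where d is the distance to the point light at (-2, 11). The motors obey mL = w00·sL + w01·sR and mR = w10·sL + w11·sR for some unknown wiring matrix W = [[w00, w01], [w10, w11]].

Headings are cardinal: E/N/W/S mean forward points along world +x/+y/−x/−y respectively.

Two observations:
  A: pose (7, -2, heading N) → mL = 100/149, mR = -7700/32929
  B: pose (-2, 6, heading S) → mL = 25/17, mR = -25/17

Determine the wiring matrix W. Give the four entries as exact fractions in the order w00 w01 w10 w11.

1/2 0 1/2 -1

obs A: pose=(7,-2,N) → sL=200/149, sR=200/221, mL=100/149, mR=-7700/32929
obs B: pose=(-2,6,S) → sL=50/17, sR=50/17, mL=25/17, mR=-25/17
sensor matrix S = [[200/149, 200/221], [50/17, 50/17]]; det S = 720000/559793
solve [mL_A; mL_B] = S·[w00; w01] and [mR_A; mR_B] = S·[w10; w11]:
  w00 = 1/2, w01 = 0, w10 = 1/2, w11 = -1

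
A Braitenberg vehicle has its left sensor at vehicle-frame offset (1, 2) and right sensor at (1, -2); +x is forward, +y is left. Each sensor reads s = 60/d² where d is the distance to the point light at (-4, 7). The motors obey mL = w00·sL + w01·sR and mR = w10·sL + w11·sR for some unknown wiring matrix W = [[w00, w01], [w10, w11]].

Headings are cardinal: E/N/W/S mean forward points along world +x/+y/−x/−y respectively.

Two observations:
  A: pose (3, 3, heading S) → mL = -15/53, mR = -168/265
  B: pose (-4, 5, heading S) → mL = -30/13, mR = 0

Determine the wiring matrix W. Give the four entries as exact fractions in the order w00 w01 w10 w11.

-1/2 0 1 -1

obs A: pose=(3,3,S) → sL=30/53, sR=6/5, mL=-15/53, mR=-168/265
obs B: pose=(-4,5,S) → sL=60/13, sR=60/13, mL=-30/13, mR=0
sensor matrix S = [[30/53, 6/5], [60/13, 60/13]]; det S = -2016/689
solve [mL_A; mL_B] = S·[w00; w01] and [mR_A; mR_B] = S·[w10; w11]:
  w00 = -1/2, w01 = 0, w10 = 1, w11 = -1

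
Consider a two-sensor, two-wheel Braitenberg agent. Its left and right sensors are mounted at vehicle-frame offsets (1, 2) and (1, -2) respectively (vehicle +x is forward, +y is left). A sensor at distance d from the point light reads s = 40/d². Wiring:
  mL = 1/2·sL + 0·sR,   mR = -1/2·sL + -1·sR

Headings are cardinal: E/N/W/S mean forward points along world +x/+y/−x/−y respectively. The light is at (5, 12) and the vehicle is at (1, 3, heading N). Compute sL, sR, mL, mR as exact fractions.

left sensor world pos  = (-1, 4); dL² = 100
right sensor world pos = (3, 4); dR² = 68
sL = 40/100 = 2/5
sR = 40/68 = 10/17
mL = 1/2·sL + 0·sR = 1/5
mR = -1/2·sL + -1·sR = -67/85

2/5 10/17 1/5 -67/85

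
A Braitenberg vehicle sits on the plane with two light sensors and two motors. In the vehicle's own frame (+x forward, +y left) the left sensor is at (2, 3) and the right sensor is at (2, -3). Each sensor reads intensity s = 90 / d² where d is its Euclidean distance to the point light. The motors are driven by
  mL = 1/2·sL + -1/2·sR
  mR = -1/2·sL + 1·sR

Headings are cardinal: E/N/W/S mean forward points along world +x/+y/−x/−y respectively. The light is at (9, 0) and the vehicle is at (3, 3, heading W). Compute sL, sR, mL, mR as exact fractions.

45/32 9/10 81/320 63/320

left sensor world pos  = (1, 0); dL² = 64
right sensor world pos = (1, 6); dR² = 100
sL = 90/64 = 45/32
sR = 90/100 = 9/10
mL = 1/2·sL + -1/2·sR = 81/320
mR = -1/2·sL + 1·sR = 63/320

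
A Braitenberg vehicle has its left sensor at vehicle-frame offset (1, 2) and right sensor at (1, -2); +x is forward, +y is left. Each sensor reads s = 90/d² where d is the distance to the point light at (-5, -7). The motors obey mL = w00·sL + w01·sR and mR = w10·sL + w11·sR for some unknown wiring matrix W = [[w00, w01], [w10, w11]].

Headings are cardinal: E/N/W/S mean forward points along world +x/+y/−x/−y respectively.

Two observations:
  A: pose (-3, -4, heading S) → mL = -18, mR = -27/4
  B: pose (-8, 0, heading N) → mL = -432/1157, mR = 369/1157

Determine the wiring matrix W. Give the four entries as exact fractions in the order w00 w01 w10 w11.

obs A: pose=(-3,-4,S) → sL=9/2, sR=45/2, mL=-18, mR=-27/4
obs B: pose=(-8,0,N) → sL=90/89, sR=18/13, mL=-432/1157, mR=369/1157
sensor matrix S = [[9/2, 45/2], [90/89, 18/13]]; det S = -19116/1157
solve [mL_A; mL_B] = S·[w00; w01] and [mR_A; mR_B] = S·[w10; w11]:
  w00 = 1, w01 = -1, w10 = 1, w11 = -1/2

1 -1 1 -1/2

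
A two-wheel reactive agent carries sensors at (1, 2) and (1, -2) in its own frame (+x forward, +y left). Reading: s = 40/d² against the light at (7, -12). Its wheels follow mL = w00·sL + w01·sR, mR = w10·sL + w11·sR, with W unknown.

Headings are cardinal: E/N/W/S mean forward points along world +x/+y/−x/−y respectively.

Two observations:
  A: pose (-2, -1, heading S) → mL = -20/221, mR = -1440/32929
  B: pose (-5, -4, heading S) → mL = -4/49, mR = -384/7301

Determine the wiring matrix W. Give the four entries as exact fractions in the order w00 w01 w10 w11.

0 -1/2 -1/2 1/2

obs A: pose=(-2,-1,S) → sL=40/149, sR=40/221, mL=-20/221, mR=-1440/32929
obs B: pose=(-5,-4,S) → sL=40/149, sR=8/49, mL=-4/49, mR=-384/7301
sensor matrix S = [[40/149, 40/221], [40/149, 8/49]]; det S = -7680/1613521
solve [mL_A; mL_B] = S·[w00; w01] and [mR_A; mR_B] = S·[w10; w11]:
  w00 = 0, w01 = -1/2, w10 = -1/2, w11 = 1/2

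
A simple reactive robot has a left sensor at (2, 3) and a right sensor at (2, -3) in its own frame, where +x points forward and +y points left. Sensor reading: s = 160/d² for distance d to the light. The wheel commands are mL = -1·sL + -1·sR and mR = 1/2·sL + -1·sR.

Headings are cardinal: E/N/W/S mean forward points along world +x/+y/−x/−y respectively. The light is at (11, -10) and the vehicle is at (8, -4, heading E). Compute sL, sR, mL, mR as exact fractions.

80/41 16 -736/41 -616/41

left sensor world pos  = (10, -1); dL² = 82
right sensor world pos = (10, -7); dR² = 10
sL = 160/82 = 80/41
sR = 160/10 = 16
mL = -1·sL + -1·sR = -736/41
mR = 1/2·sL + -1·sR = -616/41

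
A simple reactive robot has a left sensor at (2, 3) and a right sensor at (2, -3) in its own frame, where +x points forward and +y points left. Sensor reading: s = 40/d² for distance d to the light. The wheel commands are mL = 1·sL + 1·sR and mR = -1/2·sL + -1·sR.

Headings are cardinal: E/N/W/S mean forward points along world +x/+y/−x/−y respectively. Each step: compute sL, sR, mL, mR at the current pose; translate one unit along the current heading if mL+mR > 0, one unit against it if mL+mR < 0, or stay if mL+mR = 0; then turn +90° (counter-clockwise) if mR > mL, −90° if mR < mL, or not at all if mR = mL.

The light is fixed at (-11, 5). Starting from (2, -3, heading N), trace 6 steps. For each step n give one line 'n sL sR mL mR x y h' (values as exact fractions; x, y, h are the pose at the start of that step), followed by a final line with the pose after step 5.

n=0: pose=(2,-3,N); sL=5/17, sR=10/73; mL=535/1241, mR=-705/2482; mL+mR=5/34 → advance +1; mR−mL=-1775/2482 → turn -1·90°
n=1: pose=(2,-2,E); sL=40/241, sR=8/65; mL=4528/15665, mR=-3228/15665; mL+mR=20/241 → advance +1; mR−mL=-7756/15665 → turn -1·90°
n=2: pose=(3,-2,S); sL=4/37, sR=20/101; mL=1144/3737, mR=-942/3737; mL+mR=2/37 → advance +1; mR−mL=-2086/3737 → turn -1·90°
n=3: pose=(3,-3,W); sL=8/53, sR=40/169; mL=3472/8957, mR=-2796/8957; mL+mR=4/53 → advance +1; mR−mL=-6268/8957 → turn -1·90°
n=4: pose=(2,-3,N); sL=5/17, sR=10/73; mL=535/1241, mR=-705/2482; mL+mR=5/34 → advance +1; mR−mL=-1775/2482 → turn -1·90°
n=5: pose=(2,-2,E); sL=40/241, sR=8/65; mL=4528/15665, mR=-3228/15665; mL+mR=20/241 → advance +1; mR−mL=-7756/15665 → turn -1·90°

0 5/17 10/73 535/1241 -705/2482 2 -3 N
1 40/241 8/65 4528/15665 -3228/15665 2 -2 E
2 4/37 20/101 1144/3737 -942/3737 3 -2 S
3 8/53 40/169 3472/8957 -2796/8957 3 -3 W
4 5/17 10/73 535/1241 -705/2482 2 -3 N
5 40/241 8/65 4528/15665 -3228/15665 2 -2 E
final 3 -2 S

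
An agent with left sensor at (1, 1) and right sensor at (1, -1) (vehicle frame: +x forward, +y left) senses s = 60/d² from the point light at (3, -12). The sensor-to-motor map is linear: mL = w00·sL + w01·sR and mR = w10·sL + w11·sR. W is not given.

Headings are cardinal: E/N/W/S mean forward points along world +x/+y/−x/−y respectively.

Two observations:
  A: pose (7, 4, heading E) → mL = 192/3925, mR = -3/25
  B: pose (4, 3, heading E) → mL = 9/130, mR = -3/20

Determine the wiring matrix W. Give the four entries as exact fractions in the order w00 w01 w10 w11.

obs A: pose=(7,4,E) → sL=30/157, sR=6/25, mL=192/3925, mR=-3/25
obs B: pose=(4,3,E) → sL=3/13, sR=3/10, mL=9/130, mR=-3/20
sensor matrix S = [[30/157, 6/25], [3/13, 3/10]]; det S = 99/51025
solve [mL_A; mL_B] = S·[w00; w01] and [mR_A; mR_B] = S·[w10; w11]:
  w00 = -1, w01 = 1, w10 = 0, w11 = -1/2

-1 1 0 -1/2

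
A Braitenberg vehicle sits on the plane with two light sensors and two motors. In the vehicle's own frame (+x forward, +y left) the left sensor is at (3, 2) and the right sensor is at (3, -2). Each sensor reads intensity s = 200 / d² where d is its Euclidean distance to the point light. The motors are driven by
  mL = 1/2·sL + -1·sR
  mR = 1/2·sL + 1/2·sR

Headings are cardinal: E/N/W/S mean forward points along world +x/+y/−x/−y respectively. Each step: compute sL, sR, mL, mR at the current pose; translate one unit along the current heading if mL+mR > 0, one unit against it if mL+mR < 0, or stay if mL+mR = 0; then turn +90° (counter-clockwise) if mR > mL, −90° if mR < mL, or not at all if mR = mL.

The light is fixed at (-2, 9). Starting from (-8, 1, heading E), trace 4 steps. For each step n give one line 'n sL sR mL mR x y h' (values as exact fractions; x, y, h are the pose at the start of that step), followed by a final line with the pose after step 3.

n=0: pose=(-8,1,E); sL=40/9, sR=200/109; mL=380/981, mR=3080/981; mL+mR=3460/981 → advance +1; mR−mL=300/109 → turn +1·90°
n=1: pose=(-7,1,N); sL=100/37, sR=100/17; mL=-2850/629, mR=2700/629; mL+mR=-150/629 → advance -1; mR−mL=150/17 → turn +1·90°
n=2: pose=(-7,0,W); sL=40/37, sR=200/113; mL=-5140/4181, mR=5960/4181; mL+mR=820/4181 → advance +1; mR−mL=300/113 → turn +1·90°
n=3: pose=(-8,0,S); sL=5/4, sR=25/26; mL=-35/104, mR=115/104; mL+mR=10/13 → advance +1; mR−mL=75/52 → turn +1·90°

0 40/9 200/109 380/981 3080/981 -8 1 E
1 100/37 100/17 -2850/629 2700/629 -7 1 N
2 40/37 200/113 -5140/4181 5960/4181 -7 0 W
3 5/4 25/26 -35/104 115/104 -8 0 S
final -8 -1 E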